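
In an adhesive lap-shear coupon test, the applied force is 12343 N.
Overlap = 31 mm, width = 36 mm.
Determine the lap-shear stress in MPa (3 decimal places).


stress = F / (overlap * width)
= 12343 / (31 * 36)
= 11.060 MPa

11.060


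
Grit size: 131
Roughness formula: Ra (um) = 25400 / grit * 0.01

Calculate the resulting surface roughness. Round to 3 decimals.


Ra = 25400 / 131 * 0.01
= 1.939 um

1.939


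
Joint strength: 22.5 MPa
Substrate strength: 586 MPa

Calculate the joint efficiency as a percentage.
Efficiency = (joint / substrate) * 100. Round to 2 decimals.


Efficiency = (22.5 / 586) * 100 = 3.84%

3.84


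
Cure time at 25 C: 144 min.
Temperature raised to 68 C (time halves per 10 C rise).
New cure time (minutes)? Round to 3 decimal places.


Acceleration factor = 2^(43/10) = 19.6983
New time = 144 / 19.6983 = 7.310 min

7.310


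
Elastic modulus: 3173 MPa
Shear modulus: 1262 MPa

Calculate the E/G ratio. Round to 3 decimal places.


E / G = 3173 / 1262 = 2.514

2.514


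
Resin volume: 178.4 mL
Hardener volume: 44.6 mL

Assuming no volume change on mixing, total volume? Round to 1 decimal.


V_total = 178.4 + 44.6 = 223.0 mL

223.0


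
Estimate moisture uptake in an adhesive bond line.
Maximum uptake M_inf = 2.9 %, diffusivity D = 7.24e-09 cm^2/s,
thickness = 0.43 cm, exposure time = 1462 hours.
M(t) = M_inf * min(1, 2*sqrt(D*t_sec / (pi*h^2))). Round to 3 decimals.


Convert time: 1462 h = 5263200 s
ratio = min(1, 2*sqrt(7.24e-09*5263200/(pi*0.43^2)))
= 0.512249
M(t) = 2.9 * 0.512249 = 1.486%

1.486


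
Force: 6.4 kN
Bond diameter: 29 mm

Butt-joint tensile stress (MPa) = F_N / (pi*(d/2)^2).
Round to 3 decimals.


F_N = 6.4 * 1000 = 6400.0 N
A = pi*(14.5)^2 = 660.5199 mm^2
stress = 6400.0 / 660.5199 = 9.689 MPa

9.689


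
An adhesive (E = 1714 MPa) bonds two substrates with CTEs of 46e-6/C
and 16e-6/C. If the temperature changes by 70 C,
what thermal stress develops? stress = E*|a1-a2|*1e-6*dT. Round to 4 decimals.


Stress = 1714 * |46 - 16| * 1e-6 * 70
= 3.5994 MPa

3.5994


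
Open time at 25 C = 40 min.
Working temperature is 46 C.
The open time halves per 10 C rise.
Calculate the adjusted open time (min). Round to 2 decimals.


factor = 2^((46 - 25) / 10) = 4.2871
ot = 40 / 4.2871 = 9.33 min

9.33


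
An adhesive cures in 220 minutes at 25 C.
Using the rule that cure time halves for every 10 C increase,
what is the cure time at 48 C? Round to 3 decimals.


Factor = 2^((48 - 25) / 10) = 4.9246
Cure time = 220 / 4.9246
= 44.674 minutes

44.674


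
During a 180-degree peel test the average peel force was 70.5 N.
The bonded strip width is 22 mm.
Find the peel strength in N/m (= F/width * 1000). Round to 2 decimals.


Peel strength = F/width * 1000
= 70.5 / 22 * 1000
= 3204.55 N/m

3204.55


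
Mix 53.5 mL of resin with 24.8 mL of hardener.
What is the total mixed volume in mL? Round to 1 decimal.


Total = 53.5 + 24.8 = 78.3 mL

78.3


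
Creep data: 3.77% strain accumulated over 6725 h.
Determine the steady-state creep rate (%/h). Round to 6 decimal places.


Rate = 3.77 / 6725 = 0.000561 %/h

0.000561


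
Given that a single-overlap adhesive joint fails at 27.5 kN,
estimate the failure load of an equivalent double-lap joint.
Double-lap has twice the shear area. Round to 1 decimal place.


Double-lap factor = 2
Expected load = 27.5 * 2 = 55.0 kN

55.0


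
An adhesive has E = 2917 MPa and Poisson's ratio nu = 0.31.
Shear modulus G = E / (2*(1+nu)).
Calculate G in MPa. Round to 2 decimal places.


G = 2917 / (2*(1+0.31))
= 2917 / 2.62
= 1113.36 MPa

1113.36


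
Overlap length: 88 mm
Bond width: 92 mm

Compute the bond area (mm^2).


Bond area = 88 * 92 = 8096 mm^2

8096


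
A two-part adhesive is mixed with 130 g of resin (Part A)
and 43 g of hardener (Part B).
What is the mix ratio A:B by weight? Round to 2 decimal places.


Mix ratio = mass_A / mass_B
= 130 / 43
= 3.02

3.02


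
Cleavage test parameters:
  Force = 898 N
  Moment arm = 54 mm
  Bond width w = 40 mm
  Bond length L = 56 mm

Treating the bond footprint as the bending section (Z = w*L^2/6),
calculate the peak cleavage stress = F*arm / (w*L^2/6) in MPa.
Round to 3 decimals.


M = 898 * 54 = 48492 N*mm
Z = 40 * 56^2 / 6 = 125440 / 6 mm^3
sigma = M / Z = 6 * 48492 / 125440 = 290952 / 125440
= 2.319 MPa

2.319


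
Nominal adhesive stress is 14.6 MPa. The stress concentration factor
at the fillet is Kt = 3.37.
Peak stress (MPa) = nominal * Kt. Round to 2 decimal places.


Peak = 14.6 * 3.37 = 49.20 MPa

49.20


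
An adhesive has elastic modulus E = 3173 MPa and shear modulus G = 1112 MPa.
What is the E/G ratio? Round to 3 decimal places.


E/G = 3173 / 1112 = 2.853

2.853


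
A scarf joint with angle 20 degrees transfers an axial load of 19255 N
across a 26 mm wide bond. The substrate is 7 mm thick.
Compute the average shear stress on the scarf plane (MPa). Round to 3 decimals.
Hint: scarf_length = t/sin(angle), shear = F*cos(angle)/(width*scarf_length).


scarf_length = 7 / sin(20 deg) = 20.4666 mm
cos(20 deg) = 0.939693
shear stress = 19255 * 0.939693 / (26 * 20.4666)
= 34.002 MPa

34.002


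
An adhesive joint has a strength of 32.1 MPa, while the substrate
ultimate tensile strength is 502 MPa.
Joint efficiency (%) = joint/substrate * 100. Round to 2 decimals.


Efficiency = 32.1 / 502 * 100
= 6.39%

6.39


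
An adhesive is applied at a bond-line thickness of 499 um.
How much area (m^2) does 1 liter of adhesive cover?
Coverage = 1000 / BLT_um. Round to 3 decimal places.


Coverage = 1000 / 499 = 2.004 m^2

2.004


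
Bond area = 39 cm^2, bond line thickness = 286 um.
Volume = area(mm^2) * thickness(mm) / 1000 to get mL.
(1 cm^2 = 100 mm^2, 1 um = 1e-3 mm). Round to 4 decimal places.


area_mm2 = 39 * 100 = 3900
blt_mm = 286 * 1e-3 = 0.286
vol_mm3 = 3900 * 0.286 = 1115.4
vol_mL = 1115.4 / 1000 = 1.1154 mL

1.1154


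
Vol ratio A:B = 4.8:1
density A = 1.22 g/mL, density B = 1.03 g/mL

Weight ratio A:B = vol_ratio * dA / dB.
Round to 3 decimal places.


Weight ratio = 4.8 * 1.22 / 1.03
= 5.685

5.685


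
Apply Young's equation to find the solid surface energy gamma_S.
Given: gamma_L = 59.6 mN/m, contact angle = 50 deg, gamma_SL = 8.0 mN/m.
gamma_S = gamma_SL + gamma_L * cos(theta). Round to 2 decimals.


theta_rad = 50 * pi/180 = 0.872665
gamma_S = 8.0 + 59.6 * cos(0.872665)
= 46.31 mN/m

46.31


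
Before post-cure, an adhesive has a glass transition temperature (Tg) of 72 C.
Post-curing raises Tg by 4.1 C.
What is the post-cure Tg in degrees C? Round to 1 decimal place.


Tg_post = Tg_base + delta_Tg
= 72 + 4.1
= 76.1 C

76.1


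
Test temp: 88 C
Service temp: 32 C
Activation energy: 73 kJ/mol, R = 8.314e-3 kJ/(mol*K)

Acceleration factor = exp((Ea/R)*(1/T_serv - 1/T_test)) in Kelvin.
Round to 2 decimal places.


AF = exp((73/0.008314)*(1/305.15 - 1/361.15))
= 86.63

86.63


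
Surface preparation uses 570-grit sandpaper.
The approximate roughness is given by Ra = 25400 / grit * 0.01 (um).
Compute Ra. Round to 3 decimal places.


Ra = 25400 / 570 * 0.01
= 254 / 570
= 0.446 um

0.446


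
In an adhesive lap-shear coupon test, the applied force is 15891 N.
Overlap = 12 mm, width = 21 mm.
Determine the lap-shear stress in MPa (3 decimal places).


stress = F / (overlap * width)
= 15891 / (12 * 21)
= 63.060 MPa

63.060


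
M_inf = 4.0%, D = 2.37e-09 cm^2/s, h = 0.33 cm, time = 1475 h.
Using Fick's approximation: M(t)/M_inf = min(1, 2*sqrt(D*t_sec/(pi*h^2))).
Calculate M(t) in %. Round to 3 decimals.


t = 5310000 s
ratio = min(1, 2*sqrt(2.37e-09*5310000/(pi*0.1089)))
= 0.383586
M(t) = 4.0 * 0.383586 = 1.534%

1.534


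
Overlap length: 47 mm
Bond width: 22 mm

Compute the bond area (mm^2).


Bond area = 47 * 22 = 1034 mm^2

1034


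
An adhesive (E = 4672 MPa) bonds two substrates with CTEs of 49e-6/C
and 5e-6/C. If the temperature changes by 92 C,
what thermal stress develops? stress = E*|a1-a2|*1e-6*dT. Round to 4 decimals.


Stress = 4672 * |49 - 5| * 1e-6 * 92
= 18.9123 MPa

18.9123


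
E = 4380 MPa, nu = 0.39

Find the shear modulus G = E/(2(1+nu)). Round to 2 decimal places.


G = 4380 / (2 * 1.39)
= 1575.54 MPa

1575.54


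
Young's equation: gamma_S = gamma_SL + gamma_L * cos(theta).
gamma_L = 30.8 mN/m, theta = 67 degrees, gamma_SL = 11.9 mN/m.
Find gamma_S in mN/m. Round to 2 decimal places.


cos(67 deg) = 0.390731
gamma_S = 11.9 + 30.8 * 0.390731
= 23.93 mN/m

23.93


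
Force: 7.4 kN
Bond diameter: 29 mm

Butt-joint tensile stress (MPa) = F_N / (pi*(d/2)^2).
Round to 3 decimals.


F_N = 7.4 * 1000 = 7400.0 N
A = pi*(14.5)^2 = 660.5199 mm^2
stress = 7400.0 / 660.5199 = 11.203 MPa

11.203


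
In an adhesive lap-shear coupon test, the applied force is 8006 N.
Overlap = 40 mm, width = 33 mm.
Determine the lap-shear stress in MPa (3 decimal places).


stress = F / (overlap * width)
= 8006 / (40 * 33)
= 6.065 MPa

6.065


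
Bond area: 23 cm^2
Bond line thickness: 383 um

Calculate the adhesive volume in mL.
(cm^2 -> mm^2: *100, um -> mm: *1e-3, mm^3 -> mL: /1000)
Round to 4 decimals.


V = 23*100 * 383*1e-3 / 1000
= 0.8809 mL

0.8809


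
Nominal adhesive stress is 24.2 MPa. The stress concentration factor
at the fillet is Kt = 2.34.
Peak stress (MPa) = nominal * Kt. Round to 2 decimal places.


Peak = 24.2 * 2.34 = 56.63 MPa

56.63


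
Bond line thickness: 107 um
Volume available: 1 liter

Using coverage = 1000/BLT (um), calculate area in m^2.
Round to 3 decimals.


1 L = 1e6 mm^3, thickness = 107 um = 0.107 mm
Area = 1e6 / 0.107 mm^2 = (1e6 / 0.107) / 1e6 m^2 = 1000 / 107 m^2
= 9.346 m^2

9.346


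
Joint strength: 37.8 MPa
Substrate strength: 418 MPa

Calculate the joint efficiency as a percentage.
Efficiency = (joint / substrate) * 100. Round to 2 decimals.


Efficiency = (37.8 / 418) * 100 = 9.04%

9.04


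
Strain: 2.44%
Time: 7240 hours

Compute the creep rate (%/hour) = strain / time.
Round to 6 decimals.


Creep rate = 2.44 / 7240
= 0.000337 %/h

0.000337


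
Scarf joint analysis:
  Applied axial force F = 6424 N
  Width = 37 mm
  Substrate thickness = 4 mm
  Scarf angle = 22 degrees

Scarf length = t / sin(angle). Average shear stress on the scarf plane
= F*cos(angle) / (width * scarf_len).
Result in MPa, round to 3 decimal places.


Scarf length = 4 / sin(22 deg) = 10.6779 mm
cos(22 deg) = 0.927184
Shear = 6424 * 0.927184 / (37 * 10.6779)
= 15.076 MPa

15.076


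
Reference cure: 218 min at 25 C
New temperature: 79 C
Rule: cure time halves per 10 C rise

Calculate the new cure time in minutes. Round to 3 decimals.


factor = 2^((79-25)/10) = 42.2243
t_new = 218 / 42.2243 = 5.163 min

5.163


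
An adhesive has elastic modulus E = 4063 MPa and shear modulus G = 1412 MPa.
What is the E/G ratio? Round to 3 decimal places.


E/G = 4063 / 1412 = 2.877

2.877


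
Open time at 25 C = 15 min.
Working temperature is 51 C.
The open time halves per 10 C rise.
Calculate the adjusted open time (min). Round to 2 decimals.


factor = 2^((51 - 25) / 10) = 6.0629
ot = 15 / 6.0629 = 2.47 min

2.47


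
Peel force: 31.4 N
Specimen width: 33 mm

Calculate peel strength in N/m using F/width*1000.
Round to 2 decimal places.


Peel strength = 31.4 / 33 * 1000 = 951.52 N/m

951.52


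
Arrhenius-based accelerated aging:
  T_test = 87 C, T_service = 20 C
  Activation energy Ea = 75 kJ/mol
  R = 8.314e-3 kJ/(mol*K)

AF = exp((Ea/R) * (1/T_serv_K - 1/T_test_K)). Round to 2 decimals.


T_test_K = 360.15, T_serv_K = 293.15
AF = exp((75/8.314e-3) * (1/293.15 - 1/360.15))
= 306.34

306.34


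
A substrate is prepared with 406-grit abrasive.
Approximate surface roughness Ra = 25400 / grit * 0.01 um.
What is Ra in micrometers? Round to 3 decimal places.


Ra = 25400 / 406 * 0.01 = 0.626 um

0.626


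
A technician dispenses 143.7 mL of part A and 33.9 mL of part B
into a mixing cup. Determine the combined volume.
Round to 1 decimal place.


Combined volume = 143.7 + 33.9
= 177.6 mL

177.6


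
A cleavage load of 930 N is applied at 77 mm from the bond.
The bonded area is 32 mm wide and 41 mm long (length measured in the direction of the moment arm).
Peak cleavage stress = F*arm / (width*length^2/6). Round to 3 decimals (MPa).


Moment = 930 * 77 = 71610 N*mm
Section modulus = 32 * 1681 / 6 = 53792 / 6 mm^3
Stress = 71610 / (53792 / 6) = 429660 / 53792
= 7.987 MPa

7.987


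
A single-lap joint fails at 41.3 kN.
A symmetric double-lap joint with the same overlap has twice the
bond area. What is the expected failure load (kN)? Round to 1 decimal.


Double-lap load = 2 * 41.3 = 82.6 kN

82.6


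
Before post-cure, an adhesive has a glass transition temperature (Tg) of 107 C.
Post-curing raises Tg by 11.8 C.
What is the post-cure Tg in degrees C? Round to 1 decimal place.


Tg_post = Tg_base + delta_Tg
= 107 + 11.8
= 118.8 C

118.8


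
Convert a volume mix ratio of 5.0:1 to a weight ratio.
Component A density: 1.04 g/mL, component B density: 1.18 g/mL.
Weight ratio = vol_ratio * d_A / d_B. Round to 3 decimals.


= 5.0 * 1.04 / 1.18 = 4.407

4.407


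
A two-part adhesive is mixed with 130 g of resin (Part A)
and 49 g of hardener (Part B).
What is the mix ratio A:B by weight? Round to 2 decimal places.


Mix ratio = mass_A / mass_B
= 130 / 49
= 2.65

2.65


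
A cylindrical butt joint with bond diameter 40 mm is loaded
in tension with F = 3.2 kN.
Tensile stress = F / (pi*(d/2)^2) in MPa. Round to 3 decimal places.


Area = pi * (40/2)^2 = 1256.6371 mm^2
Stress = 3.2*1000 / 1256.6371
= 2.546 MPa

2.546


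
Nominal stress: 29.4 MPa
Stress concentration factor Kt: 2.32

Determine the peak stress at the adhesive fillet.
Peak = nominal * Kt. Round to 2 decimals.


Peak stress = 29.4 * 2.32
= 68.21 MPa

68.21


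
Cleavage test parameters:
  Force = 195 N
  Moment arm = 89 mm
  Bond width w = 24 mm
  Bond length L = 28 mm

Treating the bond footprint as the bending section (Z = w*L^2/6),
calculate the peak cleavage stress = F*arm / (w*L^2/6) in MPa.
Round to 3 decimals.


M = 195 * 89 = 17355 N*mm
Z = 24 * 28^2 / 6 = 18816 / 6 mm^3
sigma = M / Z = 6 * 17355 / 18816 = 104130 / 18816
= 5.534 MPa

5.534


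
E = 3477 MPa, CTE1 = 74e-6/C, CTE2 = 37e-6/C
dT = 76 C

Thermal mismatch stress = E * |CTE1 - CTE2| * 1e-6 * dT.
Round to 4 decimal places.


= 3477 * 37e-6 * 76
= 9.7773 MPa

9.7773


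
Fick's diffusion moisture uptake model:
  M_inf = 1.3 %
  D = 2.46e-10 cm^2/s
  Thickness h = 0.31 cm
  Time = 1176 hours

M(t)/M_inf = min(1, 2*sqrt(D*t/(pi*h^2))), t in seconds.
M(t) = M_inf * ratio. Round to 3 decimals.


t_sec = 1176 * 3600 = 4233600
ratio = 2*sqrt(2.46e-10*4233600/(pi*0.31^2))
= min(1, 0.117467)
= 0.117467
M(t) = 1.3 * 0.117467 = 0.153 %

0.153


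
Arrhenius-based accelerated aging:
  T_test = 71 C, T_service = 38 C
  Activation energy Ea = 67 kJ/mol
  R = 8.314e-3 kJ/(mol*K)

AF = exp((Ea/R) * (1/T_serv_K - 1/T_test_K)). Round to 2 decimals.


T_test_K = 344.15, T_serv_K = 311.15
AF = exp((67/8.314e-3) * (1/311.15 - 1/344.15))
= 11.98

11.98


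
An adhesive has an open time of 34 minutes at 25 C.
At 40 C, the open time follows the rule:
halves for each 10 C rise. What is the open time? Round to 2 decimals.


Factor = 2^((40-25)/10) = 2.8284
Open time = 34 / 2.8284 = 12.02 min

12.02


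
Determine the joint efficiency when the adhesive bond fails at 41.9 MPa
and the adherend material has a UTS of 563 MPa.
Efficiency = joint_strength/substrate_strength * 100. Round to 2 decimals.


Joint efficiency = 41.9 / 563 * 100
= 7.44%

7.44


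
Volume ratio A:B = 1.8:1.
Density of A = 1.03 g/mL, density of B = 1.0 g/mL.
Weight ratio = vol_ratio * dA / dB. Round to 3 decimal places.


Wt ratio = 1.8 * 1.03 / 1.0
= 1.854

1.854


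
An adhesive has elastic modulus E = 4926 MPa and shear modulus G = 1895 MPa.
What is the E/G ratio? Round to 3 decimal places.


E/G = 4926 / 1895 = 2.599

2.599


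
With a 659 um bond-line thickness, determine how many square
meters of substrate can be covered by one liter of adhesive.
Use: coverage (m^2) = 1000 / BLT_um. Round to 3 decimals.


Coverage = 1000 / 659 = 1.517 m^2

1.517


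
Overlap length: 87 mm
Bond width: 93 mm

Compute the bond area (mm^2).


Bond area = 87 * 93 = 8091 mm^2

8091


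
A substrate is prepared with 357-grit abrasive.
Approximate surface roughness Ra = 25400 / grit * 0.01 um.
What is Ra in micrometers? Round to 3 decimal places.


Ra = 25400 / 357 * 0.01 = 0.711 um

0.711


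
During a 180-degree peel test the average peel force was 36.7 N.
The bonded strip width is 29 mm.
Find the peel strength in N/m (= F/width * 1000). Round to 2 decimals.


Peel strength = F/width * 1000
= 36.7 / 29 * 1000
= 1265.52 N/m

1265.52


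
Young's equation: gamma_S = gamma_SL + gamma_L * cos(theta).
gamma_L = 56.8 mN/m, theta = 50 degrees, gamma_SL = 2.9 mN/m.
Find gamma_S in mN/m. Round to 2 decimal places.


cos(50 deg) = 0.642788
gamma_S = 2.9 + 56.8 * 0.642788
= 39.41 mN/m

39.41


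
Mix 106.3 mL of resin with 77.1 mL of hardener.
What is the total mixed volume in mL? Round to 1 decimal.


Total = 106.3 + 77.1 = 183.4 mL

183.4


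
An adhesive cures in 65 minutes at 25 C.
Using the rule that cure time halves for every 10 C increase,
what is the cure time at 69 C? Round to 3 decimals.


Factor = 2^((69 - 25) / 10) = 21.1121
Cure time = 65 / 21.1121
= 3.079 minutes

3.079


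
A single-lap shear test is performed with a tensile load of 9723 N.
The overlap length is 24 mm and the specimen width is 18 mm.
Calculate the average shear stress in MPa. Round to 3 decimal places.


Shear stress = F / (overlap * width)
= 9723 / (24 * 18)
= 9723 / 432
= 22.507 MPa

22.507


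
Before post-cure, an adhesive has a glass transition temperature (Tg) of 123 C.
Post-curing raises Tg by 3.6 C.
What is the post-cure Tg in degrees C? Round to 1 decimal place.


Tg_post = Tg_base + delta_Tg
= 123 + 3.6
= 126.6 C

126.6


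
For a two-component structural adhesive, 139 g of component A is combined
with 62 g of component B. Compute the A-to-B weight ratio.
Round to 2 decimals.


Weight ratio A:B = 139 / 62
= 2.24

2.24


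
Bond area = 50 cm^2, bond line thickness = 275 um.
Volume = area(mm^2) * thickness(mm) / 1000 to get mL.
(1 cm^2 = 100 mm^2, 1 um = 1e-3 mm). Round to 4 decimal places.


area_mm2 = 50 * 100 = 5000
blt_mm = 275 * 1e-3 = 0.275
vol_mm3 = 5000 * 0.275 = 1375.0
vol_mL = 1375.0 / 1000 = 1.3750 mL

1.3750


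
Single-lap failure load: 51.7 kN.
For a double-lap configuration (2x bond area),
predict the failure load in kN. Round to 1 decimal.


Failure load = 51.7 * 2 = 103.4 kN

103.4


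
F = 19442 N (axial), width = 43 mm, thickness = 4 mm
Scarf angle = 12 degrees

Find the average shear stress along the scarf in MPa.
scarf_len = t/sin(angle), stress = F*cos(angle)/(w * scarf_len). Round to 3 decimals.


scarf_len = 4/sin(12 deg) = 19.2389
cos(12 deg) = 0.978148
stress = 19442*0.978148/(43*19.2389) = 22.988 MPa

22.988


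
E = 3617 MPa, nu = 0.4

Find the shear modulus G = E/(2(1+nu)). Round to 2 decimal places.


G = 3617 / (2 * 1.40)
= 1291.79 MPa

1291.79


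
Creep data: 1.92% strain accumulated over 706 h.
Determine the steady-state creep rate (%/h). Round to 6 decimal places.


Rate = 1.92 / 706 = 0.002720 %/h

0.002720


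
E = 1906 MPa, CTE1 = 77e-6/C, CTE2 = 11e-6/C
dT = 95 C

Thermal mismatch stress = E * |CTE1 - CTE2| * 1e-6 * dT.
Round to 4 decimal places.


= 1906 * 66e-6 * 95
= 11.9506 MPa

11.9506


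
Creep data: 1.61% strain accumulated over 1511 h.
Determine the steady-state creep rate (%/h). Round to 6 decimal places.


Rate = 1.61 / 1511 = 0.001066 %/h

0.001066


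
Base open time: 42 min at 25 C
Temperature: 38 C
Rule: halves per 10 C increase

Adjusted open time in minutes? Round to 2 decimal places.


Acceleration = 2^((38-25)/10) = 2.4623
Open time = 42 / 2.4623 = 17.06 min

17.06


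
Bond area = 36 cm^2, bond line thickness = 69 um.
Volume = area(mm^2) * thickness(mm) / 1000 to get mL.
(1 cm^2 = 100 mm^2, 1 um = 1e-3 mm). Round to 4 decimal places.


area_mm2 = 36 * 100 = 3600
blt_mm = 69 * 1e-3 = 0.069
vol_mm3 = 3600 * 0.069 = 248.4
vol_mL = 248.4 / 1000 = 0.2484 mL

0.2484


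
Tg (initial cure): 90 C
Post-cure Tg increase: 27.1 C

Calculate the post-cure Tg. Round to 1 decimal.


Post-cure Tg = 90 + 27.1 = 117.1 C

117.1


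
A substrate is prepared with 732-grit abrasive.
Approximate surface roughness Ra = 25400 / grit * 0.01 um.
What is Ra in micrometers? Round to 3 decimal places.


Ra = 25400 / 732 * 0.01 = 0.347 um

0.347


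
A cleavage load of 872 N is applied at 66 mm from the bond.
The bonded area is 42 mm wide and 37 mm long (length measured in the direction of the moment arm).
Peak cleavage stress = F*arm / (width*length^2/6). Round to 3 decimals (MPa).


Moment = 872 * 66 = 57552 N*mm
Section modulus = 42 * 1369 / 6 = 57498 / 6 mm^3
Stress = 57552 / (57498 / 6) = 345312 / 57498
= 6.006 MPa

6.006


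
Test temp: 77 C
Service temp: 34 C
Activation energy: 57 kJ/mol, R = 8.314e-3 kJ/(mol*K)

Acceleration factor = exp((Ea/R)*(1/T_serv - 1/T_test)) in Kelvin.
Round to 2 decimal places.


AF = exp((57/0.008314)*(1/307.15 - 1/350.15))
= 15.50

15.50


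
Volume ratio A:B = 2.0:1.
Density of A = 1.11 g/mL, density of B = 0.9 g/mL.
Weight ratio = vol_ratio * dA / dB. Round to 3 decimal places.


Wt ratio = 2.0 * 1.11 / 0.9
= 2.467

2.467


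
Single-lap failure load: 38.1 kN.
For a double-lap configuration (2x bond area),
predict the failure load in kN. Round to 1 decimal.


Failure load = 38.1 * 2 = 76.2 kN

76.2


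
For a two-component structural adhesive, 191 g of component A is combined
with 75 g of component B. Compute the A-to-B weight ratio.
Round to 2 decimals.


Weight ratio A:B = 191 / 75
= 2.55

2.55


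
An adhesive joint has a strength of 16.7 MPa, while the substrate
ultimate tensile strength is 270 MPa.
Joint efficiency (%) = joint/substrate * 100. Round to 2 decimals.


Efficiency = 16.7 / 270 * 100
= 6.19%

6.19


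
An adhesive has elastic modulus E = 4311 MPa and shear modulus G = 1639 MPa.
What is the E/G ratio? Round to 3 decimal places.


E/G = 4311 / 1639 = 2.630

2.630


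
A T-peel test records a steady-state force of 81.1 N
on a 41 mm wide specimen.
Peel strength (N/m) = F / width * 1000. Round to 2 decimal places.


Peel strength = 81.1 / 41 * 1000
= 1978.05 N/m

1978.05


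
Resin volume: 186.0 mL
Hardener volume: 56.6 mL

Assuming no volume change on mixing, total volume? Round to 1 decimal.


V_total = 186.0 + 56.6 = 242.6 mL

242.6


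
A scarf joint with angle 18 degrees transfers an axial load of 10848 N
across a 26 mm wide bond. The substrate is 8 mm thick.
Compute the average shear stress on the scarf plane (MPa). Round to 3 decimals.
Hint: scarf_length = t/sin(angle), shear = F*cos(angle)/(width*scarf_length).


scarf_length = 8 / sin(18 deg) = 25.8885 mm
cos(18 deg) = 0.951057
shear stress = 10848 * 0.951057 / (26 * 25.8885)
= 15.328 MPa

15.328


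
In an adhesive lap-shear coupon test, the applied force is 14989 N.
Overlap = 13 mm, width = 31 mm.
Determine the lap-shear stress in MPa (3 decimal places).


stress = F / (overlap * width)
= 14989 / (13 * 31)
= 37.194 MPa

37.194


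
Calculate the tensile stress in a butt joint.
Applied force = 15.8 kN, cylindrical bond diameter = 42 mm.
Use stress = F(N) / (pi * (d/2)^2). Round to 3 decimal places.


A = pi * 21.0^2 = 1385.4424 mm^2
sigma = 15800.0 / 1385.4424 = 11.404 MPa

11.404


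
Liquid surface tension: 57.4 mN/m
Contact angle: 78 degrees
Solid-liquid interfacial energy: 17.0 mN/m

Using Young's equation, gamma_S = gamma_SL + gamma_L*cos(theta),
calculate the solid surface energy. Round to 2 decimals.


gamma_S = 17.0 + 57.4 * cos(78)
= 28.93 mN/m

28.93


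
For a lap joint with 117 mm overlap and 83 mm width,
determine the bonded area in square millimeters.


Area = 117 * 83 = 9711 mm^2

9711


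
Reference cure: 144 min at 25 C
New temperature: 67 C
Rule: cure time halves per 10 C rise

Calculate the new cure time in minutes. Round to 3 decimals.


factor = 2^((67-25)/10) = 18.3792
t_new = 144 / 18.3792 = 7.835 min

7.835


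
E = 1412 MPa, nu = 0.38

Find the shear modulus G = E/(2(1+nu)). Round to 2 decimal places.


G = 1412 / (2 * 1.38)
= 511.59 MPa

511.59


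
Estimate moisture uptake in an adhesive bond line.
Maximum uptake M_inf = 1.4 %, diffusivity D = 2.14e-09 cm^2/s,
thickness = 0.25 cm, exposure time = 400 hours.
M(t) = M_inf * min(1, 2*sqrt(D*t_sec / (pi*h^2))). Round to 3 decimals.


Convert time: 400 h = 1440000 s
ratio = min(1, 2*sqrt(2.14e-09*1440000/(pi*0.25^2)))
= 0.250555
M(t) = 1.4 * 0.250555 = 0.351%

0.351


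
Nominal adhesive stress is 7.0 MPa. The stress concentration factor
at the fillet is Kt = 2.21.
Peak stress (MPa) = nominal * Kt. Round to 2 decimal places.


Peak = 7.0 * 2.21 = 15.47 MPa

15.47


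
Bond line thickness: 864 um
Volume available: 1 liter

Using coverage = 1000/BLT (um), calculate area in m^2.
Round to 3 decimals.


1 L = 1e6 mm^3, thickness = 864 um = 0.864 mm
Area = 1e6 / 0.864 mm^2 = (1e6 / 0.864) / 1e6 m^2 = 1000 / 864 m^2
= 1.157 m^2

1.157


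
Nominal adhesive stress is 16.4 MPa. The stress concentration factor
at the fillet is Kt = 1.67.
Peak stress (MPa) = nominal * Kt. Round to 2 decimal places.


Peak = 16.4 * 1.67 = 27.39 MPa

27.39


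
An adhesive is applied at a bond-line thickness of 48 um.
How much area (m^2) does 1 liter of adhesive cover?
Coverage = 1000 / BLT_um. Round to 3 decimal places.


Coverage = 1000 / 48 = 20.833 m^2

20.833


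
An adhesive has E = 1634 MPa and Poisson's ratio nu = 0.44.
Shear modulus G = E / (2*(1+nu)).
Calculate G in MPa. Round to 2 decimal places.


G = 1634 / (2*(1+0.44))
= 1634 / 2.88
= 567.36 MPa

567.36


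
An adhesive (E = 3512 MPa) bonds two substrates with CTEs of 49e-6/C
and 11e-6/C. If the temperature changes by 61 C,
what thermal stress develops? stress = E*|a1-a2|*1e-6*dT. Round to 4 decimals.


Stress = 3512 * |49 - 11| * 1e-6 * 61
= 8.1408 MPa

8.1408


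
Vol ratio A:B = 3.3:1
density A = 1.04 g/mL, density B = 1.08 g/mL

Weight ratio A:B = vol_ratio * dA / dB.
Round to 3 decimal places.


Weight ratio = 3.3 * 1.04 / 1.08
= 3.178

3.178


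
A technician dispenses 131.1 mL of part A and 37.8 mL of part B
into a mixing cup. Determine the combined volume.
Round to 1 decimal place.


Combined volume = 131.1 + 37.8
= 168.9 mL

168.9


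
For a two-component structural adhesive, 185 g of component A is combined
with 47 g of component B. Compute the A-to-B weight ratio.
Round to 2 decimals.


Weight ratio A:B = 185 / 47
= 3.94

3.94


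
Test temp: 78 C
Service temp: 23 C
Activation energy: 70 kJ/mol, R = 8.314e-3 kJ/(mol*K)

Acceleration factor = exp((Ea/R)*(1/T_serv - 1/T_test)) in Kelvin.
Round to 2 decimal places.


AF = exp((70/0.008314)*(1/296.15 - 1/351.15))
= 85.88

85.88


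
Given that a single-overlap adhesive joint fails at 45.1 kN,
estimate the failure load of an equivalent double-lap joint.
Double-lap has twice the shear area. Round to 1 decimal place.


Double-lap factor = 2
Expected load = 45.1 * 2 = 90.2 kN

90.2


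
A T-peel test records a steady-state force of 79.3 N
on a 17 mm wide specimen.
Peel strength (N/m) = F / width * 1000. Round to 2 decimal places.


Peel strength = 79.3 / 17 * 1000
= 4664.71 N/m

4664.71


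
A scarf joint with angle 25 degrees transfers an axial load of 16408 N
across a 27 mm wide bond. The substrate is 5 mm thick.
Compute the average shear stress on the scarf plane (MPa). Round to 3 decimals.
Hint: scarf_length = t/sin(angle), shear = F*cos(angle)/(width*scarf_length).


scarf_length = 5 / sin(25 deg) = 11.8310 mm
cos(25 deg) = 0.906308
shear stress = 16408 * 0.906308 / (27 * 11.8310)
= 46.553 MPa

46.553


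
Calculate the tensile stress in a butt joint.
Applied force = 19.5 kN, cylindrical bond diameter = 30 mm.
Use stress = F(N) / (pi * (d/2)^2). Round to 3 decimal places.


A = pi * 15.0^2 = 706.8583 mm^2
sigma = 19500.0 / 706.8583 = 27.587 MPa

27.587


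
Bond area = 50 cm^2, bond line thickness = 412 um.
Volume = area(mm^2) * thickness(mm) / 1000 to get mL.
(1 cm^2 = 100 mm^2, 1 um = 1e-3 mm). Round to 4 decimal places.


area_mm2 = 50 * 100 = 5000
blt_mm = 412 * 1e-3 = 0.412
vol_mm3 = 5000 * 0.412 = 2060.0
vol_mL = 2060.0 / 1000 = 2.0600 mL

2.0600


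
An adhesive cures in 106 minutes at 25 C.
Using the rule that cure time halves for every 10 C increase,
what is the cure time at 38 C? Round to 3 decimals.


Factor = 2^((38 - 25) / 10) = 2.4623
Cure time = 106 / 2.4623
= 43.049 minutes

43.049


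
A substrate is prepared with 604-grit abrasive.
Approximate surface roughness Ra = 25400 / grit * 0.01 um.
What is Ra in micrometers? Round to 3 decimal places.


Ra = 25400 / 604 * 0.01 = 0.421 um

0.421


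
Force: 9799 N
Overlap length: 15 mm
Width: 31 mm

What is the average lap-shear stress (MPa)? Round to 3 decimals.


Average shear stress = F / (overlap * width)
= 9799 / (15 * 31)
= 21.073 MPa

21.073


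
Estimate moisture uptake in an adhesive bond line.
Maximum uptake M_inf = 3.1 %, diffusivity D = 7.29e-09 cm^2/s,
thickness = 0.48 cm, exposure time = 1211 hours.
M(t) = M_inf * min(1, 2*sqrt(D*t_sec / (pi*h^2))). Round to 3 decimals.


Convert time: 1211 h = 4359600 s
ratio = min(1, 2*sqrt(7.29e-09*4359600/(pi*0.48^2)))
= 0.419084
M(t) = 3.1 * 0.419084 = 1.299%

1.299


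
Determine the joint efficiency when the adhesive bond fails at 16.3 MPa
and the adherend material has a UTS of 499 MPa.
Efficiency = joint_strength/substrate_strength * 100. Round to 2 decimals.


Joint efficiency = 16.3 / 499 * 100
= 3.27%

3.27


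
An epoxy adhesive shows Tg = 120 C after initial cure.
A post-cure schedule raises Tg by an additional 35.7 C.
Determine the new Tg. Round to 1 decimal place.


New Tg = 120 + 35.7
= 155.7 C

155.7


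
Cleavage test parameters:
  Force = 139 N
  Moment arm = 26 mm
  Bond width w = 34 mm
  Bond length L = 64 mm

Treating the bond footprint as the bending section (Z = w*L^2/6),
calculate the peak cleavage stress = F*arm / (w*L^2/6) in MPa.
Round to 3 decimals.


M = 139 * 26 = 3614 N*mm
Z = 34 * 64^2 / 6 = 139264 / 6 mm^3
sigma = M / Z = 6 * 3614 / 139264 = 21684 / 139264
= 0.156 MPa

0.156


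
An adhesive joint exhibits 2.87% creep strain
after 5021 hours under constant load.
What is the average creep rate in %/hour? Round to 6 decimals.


Creep rate = strain / time
= 2.87 / 5021
= 0.000572 %/h

0.000572


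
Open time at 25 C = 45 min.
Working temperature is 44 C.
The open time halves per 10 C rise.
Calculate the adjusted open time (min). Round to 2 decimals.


factor = 2^((44 - 25) / 10) = 3.7321
ot = 45 / 3.7321 = 12.06 min

12.06


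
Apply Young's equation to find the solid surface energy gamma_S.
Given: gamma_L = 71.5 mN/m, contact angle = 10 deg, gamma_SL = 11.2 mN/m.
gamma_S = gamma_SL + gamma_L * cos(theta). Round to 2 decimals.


theta_rad = 10 * pi/180 = 0.174533
gamma_S = 11.2 + 71.5 * cos(0.174533)
= 81.61 mN/m

81.61


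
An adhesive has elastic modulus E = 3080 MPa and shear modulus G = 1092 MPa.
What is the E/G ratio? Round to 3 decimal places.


E/G = 3080 / 1092 = 2.821

2.821


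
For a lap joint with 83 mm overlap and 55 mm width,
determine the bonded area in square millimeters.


Area = 83 * 55 = 4565 mm^2

4565


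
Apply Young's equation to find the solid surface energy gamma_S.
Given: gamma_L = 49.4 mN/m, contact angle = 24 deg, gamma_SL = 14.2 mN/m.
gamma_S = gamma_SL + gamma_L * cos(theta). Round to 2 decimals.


theta_rad = 24 * pi/180 = 0.418879
gamma_S = 14.2 + 49.4 * cos(0.418879)
= 59.33 mN/m

59.33


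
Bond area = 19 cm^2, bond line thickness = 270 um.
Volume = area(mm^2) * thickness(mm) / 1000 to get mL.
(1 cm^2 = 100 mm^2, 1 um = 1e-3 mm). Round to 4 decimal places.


area_mm2 = 19 * 100 = 1900
blt_mm = 270 * 1e-3 = 0.27
vol_mm3 = 1900 * 0.27 = 513.0
vol_mL = 513.0 / 1000 = 0.5130 mL

0.5130


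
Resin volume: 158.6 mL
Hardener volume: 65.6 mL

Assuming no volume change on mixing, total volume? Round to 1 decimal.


V_total = 158.6 + 65.6 = 224.2 mL

224.2


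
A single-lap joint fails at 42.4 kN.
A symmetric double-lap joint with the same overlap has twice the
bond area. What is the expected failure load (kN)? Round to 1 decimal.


Double-lap load = 2 * 42.4 = 84.8 kN

84.8


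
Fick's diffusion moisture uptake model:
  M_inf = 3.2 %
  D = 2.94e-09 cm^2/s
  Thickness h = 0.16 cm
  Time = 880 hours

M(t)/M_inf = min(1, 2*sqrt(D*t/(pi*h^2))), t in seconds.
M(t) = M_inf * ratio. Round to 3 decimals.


t_sec = 880 * 3600 = 3168000
ratio = 2*sqrt(2.94e-09*3168000/(pi*0.16^2))
= min(1, 0.680615)
= 0.680615
M(t) = 3.2 * 0.680615 = 2.178 %

2.178


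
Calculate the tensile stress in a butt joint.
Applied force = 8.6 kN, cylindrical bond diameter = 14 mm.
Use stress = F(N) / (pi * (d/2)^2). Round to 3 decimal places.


A = pi * 7.0^2 = 153.9380 mm^2
sigma = 8600.0 / 153.9380 = 55.867 MPa

55.867


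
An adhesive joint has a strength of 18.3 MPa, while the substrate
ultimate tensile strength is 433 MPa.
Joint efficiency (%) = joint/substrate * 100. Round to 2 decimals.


Efficiency = 18.3 / 433 * 100
= 4.23%

4.23


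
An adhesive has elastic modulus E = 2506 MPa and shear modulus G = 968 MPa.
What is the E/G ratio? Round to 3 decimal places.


E/G = 2506 / 968 = 2.589

2.589


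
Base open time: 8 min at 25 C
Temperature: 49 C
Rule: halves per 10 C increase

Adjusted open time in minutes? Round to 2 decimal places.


Acceleration = 2^((49-25)/10) = 5.2780
Open time = 8 / 5.2780 = 1.52 min

1.52


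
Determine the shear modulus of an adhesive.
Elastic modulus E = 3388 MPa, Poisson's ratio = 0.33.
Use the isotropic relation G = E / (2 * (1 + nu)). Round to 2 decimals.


G = 3388 / (2*(1+0.33)) = 3388 / 2.66
= 1273.68 MPa

1273.68


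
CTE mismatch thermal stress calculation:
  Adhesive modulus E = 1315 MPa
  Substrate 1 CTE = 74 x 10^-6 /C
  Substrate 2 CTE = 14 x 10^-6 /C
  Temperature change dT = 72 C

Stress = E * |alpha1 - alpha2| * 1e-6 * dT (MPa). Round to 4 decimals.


delta_alpha = |74 - 14| = 60 x 10^-6/C
Stress = 1315 * 60e-6 * 72
= 5.6808 MPa

5.6808


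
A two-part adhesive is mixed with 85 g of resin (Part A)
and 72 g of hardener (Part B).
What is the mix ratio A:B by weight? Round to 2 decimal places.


Mix ratio = mass_A / mass_B
= 85 / 72
= 1.18

1.18


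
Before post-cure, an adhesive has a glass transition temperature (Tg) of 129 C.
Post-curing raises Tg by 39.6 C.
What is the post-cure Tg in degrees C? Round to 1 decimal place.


Tg_post = Tg_base + delta_Tg
= 129 + 39.6
= 168.6 C

168.6


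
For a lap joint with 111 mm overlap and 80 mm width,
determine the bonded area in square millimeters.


Area = 111 * 80 = 8880 mm^2

8880


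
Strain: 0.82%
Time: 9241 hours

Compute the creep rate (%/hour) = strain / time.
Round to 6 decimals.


Creep rate = 0.82 / 9241
= 0.000089 %/h

0.000089


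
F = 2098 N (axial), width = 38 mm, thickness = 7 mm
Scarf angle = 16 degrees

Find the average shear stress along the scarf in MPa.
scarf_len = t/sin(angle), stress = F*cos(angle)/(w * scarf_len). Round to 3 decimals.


scarf_len = 7/sin(16 deg) = 25.3957
cos(16 deg) = 0.961262
stress = 2098*0.961262/(38*25.3957) = 2.090 MPa

2.090


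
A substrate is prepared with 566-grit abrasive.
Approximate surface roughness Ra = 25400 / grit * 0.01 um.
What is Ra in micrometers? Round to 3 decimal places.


Ra = 25400 / 566 * 0.01 = 0.449 um

0.449


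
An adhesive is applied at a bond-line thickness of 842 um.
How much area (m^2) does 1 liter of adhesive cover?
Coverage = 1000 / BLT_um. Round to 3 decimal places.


Coverage = 1000 / 842 = 1.188 m^2

1.188


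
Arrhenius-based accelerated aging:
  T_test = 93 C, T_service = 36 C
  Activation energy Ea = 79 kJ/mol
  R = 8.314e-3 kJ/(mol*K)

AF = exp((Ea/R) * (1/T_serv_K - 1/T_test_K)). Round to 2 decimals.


T_test_K = 366.15, T_serv_K = 309.15
AF = exp((79/8.314e-3) * (1/309.15 - 1/366.15))
= 119.68

119.68


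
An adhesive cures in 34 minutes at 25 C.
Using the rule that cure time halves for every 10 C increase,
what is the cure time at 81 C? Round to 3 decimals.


Factor = 2^((81 - 25) / 10) = 48.5029
Cure time = 34 / 48.5029
= 0.701 minutes

0.701


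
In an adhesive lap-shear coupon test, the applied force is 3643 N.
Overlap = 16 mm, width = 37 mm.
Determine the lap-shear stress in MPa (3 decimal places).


stress = F / (overlap * width)
= 3643 / (16 * 37)
= 6.154 MPa

6.154


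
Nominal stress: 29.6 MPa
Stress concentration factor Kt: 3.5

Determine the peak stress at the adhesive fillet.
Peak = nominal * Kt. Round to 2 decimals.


Peak stress = 29.6 * 3.5
= 103.60 MPa

103.60


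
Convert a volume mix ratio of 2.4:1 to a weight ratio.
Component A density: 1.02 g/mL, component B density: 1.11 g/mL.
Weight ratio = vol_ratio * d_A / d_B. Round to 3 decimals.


= 2.4 * 1.02 / 1.11 = 2.205

2.205


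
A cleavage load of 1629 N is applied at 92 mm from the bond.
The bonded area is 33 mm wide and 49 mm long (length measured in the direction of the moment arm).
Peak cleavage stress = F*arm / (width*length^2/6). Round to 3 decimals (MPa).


Moment = 1629 * 92 = 149868 N*mm
Section modulus = 33 * 2401 / 6 = 79233 / 6 mm^3
Stress = 149868 / (79233 / 6) = 899208 / 79233
= 11.349 MPa

11.349


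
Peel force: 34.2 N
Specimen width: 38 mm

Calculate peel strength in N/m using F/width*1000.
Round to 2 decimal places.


Peel strength = 34.2 / 38 * 1000 = 900.00 N/m

900.00


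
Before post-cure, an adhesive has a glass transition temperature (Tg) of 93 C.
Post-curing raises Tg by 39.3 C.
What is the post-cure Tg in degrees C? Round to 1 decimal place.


Tg_post = Tg_base + delta_Tg
= 93 + 39.3
= 132.3 C

132.3


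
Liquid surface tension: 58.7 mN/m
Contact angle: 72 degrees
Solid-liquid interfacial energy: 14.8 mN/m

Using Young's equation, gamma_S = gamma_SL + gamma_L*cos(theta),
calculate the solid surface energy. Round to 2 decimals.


gamma_S = 14.8 + 58.7 * cos(72)
= 32.94 mN/m

32.94


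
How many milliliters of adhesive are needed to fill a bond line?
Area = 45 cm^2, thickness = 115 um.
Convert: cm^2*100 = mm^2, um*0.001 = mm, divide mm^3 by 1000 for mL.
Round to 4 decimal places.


= (45 * 100) * (115 * 0.001) / 1000
= 0.5175 mL

0.5175


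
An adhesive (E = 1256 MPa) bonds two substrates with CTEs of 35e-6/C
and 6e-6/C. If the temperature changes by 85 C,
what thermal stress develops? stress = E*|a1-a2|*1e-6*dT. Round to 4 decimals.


Stress = 1256 * |35 - 6| * 1e-6 * 85
= 3.0960 MPa

3.0960


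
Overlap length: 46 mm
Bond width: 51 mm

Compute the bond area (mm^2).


Bond area = 46 * 51 = 2346 mm^2

2346


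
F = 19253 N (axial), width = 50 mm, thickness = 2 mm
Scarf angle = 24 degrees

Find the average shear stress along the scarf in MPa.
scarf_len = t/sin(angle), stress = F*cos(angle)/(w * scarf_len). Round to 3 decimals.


scarf_len = 2/sin(24 deg) = 4.9172
cos(24 deg) = 0.913545
stress = 19253*0.913545/(50*4.9172) = 71.539 MPa

71.539


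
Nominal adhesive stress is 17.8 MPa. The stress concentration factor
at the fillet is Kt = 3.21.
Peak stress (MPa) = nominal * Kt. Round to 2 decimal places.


Peak = 17.8 * 3.21 = 57.14 MPa

57.14


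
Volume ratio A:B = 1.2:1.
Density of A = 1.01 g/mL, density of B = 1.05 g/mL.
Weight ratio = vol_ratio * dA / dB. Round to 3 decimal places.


Wt ratio = 1.2 * 1.01 / 1.05
= 1.154

1.154
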